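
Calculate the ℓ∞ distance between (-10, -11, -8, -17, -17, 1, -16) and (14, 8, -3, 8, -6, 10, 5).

max(|x_i - y_i|) = max(|-10 - 14|, |-11 - 8|, |-8 - (-3)|, |-17 - 8|, |-17 - (-6)|, |1 - 10|, |-16 - 5|) = max(24, 19, 5, 25, 11, 9, 21) = 25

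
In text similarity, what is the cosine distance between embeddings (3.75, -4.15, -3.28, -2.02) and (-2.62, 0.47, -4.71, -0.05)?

With u = (3.75, -4.15, -3.28, -2.02), v = (-2.62, 0.47, -4.71, -0.05):
u·v = 3.75·(-2.62) + (-4.15)·0.47 + (-3.28)·(-4.71) + (-2.02)·(-0.05) = (-9.825) + (-1.9505) + 15.4488 + 0.101 = 3.7743.
|u| = √(3.75² + (-4.15)² + (-3.28)² + (-2.02)²) = √(14.0625 + 17.2225 + 10.7584 + 4.0804) = √46.1238, |v| = √((-2.62)² + 0.47² + (-4.71)² + (-0.05)²) = √(6.8644 + 0.2209 + 22.1841 + 0.0025) = √29.2719.
cos θ = (u·v)/(|u||v|) = 3.7743/(√46.1238·√29.2719) ≈ 0.1027
Cosine distance = 1 - cos θ ≈ 1 - 0.1027 = 0.8973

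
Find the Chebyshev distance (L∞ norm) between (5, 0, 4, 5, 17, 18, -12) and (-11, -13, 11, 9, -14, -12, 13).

max(|x_i - y_i|) = max(|5 - (-11)|, |0 - (-13)|, |4 - 11|, |5 - 9|, |17 - (-14)|, |18 - (-12)|, |-12 - 13|) = max(16, 13, 7, 4, 31, 30, 25) = 31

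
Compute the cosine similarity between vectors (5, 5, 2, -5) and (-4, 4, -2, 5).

With u = (5, 5, 2, -5), v = (-4, 4, -2, 5):
u·v = 5·(-4) + 5·4 + 2·(-2) + (-5)·5 = (-20) + 20 + (-4) + (-25) = -29.
|u| = √(5² + 5² + 2² + (-5)²) = √79, |v| = √((-4)² + 4² + (-2)² + 5²) = √61, so |u||v| = √(79·61) = √4819.
cos θ = (u·v)/(|u||v|) = -29/√4819 ≈ -0.4178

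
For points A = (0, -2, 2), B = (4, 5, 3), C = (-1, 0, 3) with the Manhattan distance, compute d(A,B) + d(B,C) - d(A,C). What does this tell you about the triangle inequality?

d(A,B) = 4 + 7 + 1 = 12, d(B,C) = 5 + 5 + 0 = 10, d(A,C) = 1 + 2 + 1 = 4.
d(A,B) + d(B,C) - d(A,C) = 12 + 10 - 4 = 22 - 4 = 18. This is ≥ 0, so the triangle inequality holds for these points.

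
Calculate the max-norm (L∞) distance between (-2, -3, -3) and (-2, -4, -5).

max(|x_i - y_i|) = max(|-2 - (-2)|, |-3 - (-4)|, |-3 - (-5)|) = max(0, 1, 2) = 2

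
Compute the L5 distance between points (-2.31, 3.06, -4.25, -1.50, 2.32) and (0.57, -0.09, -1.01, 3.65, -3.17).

(Σ|x_i - y_i|^5)^(1/5) = (|-2.31 - 0.57|^5 + |3.06 - (-0.09)|^5 + |-4.25 - (-1.01)|^5 + |-1.5 - 3.65|^5 + |2.32 - (-3.17)|^5)^(1/5)
= (2.88^5 + 3.15^5 + 3.24^5 + 5.15^5 + 5.49^5)^(1/5) ≈ (198.1356 + 310.1364 + 357.0467 + 3622.7315 + 4987.2567)^(1/5) = (9475.3069)^(1/5) ≈ 6.2419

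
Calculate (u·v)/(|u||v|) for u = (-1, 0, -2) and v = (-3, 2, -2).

With u = (-1, 0, -2), v = (-3, 2, -2):
u·v = (-1)·(-3) + 0·2 + (-2)·(-2) = 3 + 0 + 4 = 7.
|u| = √((-1)² + 0² + (-2)²) = √5, |v| = √((-3)² + 2² + (-2)²) = √17, so |u||v| = √(5·17) = √85.
cos θ = (u·v)/(|u||v|) = 7/√85 ≈ 0.7593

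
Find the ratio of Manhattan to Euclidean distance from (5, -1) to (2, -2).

L1 = |5 - 2| + |-1 - (-2)| = 3 + 1 = 4
L2 = √(3² + 1²) = √10 ≈ 3.1623
L1 ≥ L2 always (equality iff movement is along one axis); L1 > L2 here.
Ratio L1/L2 = 4/√10 ≈ 1.2649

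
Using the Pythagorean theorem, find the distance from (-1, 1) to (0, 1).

√(Σ(x_i - y_i)²) = √((-1 - 0)² + (1 - 1)²)
= √((-1)² + 0²) = √(1 + 0) = √1 = 1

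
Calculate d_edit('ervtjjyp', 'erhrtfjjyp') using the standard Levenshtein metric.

Let D[i][j] be the edit distance between the first i characters of 'ervtjjyp' and the first j characters of 'erhrtfjjyp', with D[i][0] = i, D[0][j] = j, and D[i][j] = D[i-1][j-1] if the characters match, else 1 + min(D[i-1][j], D[i][j-1], D[i-1][j-1]). Filling the table (rows: prefixes of 'ervtjjyp', columns: prefixes of 'erhrtfjjyp'):
     ε  e  r  h  r  t  f  j  j  y  p
  ε  0  1  2  3  4  5  6  7  8  9 10
  e  1  0  1  2  3  4  5  6  7  8  9
  r  2  1  0  1  2  3  4  5  6  7  8
  v  3  2  1  1  2  3  4  5  6  7  8
  t  4  3  2  2  2  2  3  4  5  6  7
  j  5  4  3  3  3  3  3  3  4  5  6
  j  6  5  4  4  4  4  4  3  3  4  5
  y  7  6  5  5  5  5  5  4  4  3  4
  p  8  7  6  6  6  6  6  5  5  4  3
The bottom-right entry gives D[8][10] = 3, so no sequence of fewer than 3 edits works. Backtracking through the table gives one optimal edit sequence (3 edits):
  ervtjjyp → erhvtjjyp (ins h @3)
  erhvtjjyp → erhrtjjyp (sub v→r @4)
  erhrtjjyp → erhrtfjjyp (ins f @6)
Edit distance = 3.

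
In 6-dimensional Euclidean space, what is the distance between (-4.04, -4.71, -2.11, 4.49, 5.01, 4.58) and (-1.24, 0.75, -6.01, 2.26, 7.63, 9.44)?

√(Σ(x_i - y_i)²) = √((-4.04 - (-1.24))² + (-4.71 - 0.75)² + (-2.11 - (-6.01))² + (4.49 - 2.26)² + (5.01 - 7.63)² + (4.58 - 9.44)²)
= √((-2.8)² + (-5.46)² + 3.9² + 2.23² + (-2.62)² + (-4.86)²) = √(7.84 + 29.8116 + 15.21 + 4.9729 + 6.8644 + 23.6196) = √88.3185 ≈ 9.3978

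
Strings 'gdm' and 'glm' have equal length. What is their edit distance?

Let D[i][j] be the edit distance between the first i characters of 'gdm' and the first j characters of 'glm', with D[i][0] = i, D[0][j] = j, and D[i][j] = D[i-1][j-1] if the characters match, else 1 + min(D[i-1][j], D[i][j-1], D[i-1][j-1]). Filling the table (rows: prefixes of 'gdm', columns: prefixes of 'glm'):
     ε  g  l  m
  ε  0  1  2  3
  g  1  0  1  2
  d  2  1  1  2
  m  3  2  2  1
The bottom-right entry gives D[3][3] = 1, so no sequence of fewer than 1 edit works. Backtracking through the table gives one optimal edit sequence (1 edit):
  gdm → glm (sub d→l @2)
Edit distance = 1.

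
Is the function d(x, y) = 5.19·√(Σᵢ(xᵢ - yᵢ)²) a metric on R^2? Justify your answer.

Yes. The L2 (Euclidean) norm induces a metric on R^2, and multiplying a metric by a positive constant 5.19 > 0 preserves all four axioms: non-negativity (5.19·||x-y|| ≥ 0), identity (5.19·||x-y|| = 0 ⟺ ||x-y|| = 0 ⟺ x = y), symmetry (||x-y|| = ||y-x||), and the triangle inequality (5.19·||x-z|| ≤ 5.19·||x-y|| + 5.19·||y-z||). So d is a metric.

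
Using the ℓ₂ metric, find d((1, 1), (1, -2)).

√(Σ(x_i - y_i)²) = √((1 - 1)² + (1 - (-2))²)
= √(0² + 3²) = √(0 + 9) = √9 = 3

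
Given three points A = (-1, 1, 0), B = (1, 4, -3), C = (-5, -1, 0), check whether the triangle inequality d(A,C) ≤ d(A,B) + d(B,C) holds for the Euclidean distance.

d(A,B) = √(2² + 3² + 3²) = √22 ≈ 4.6904, d(B,C) = √(6² + 5² + 3²) = √70 ≈ 8.3666, d(A,C) = √(4² + 2² + 0²) = √20 ≈ 4.4721.
d(A,C) ≈ 4.4721 ≤ 4.6904 + 8.3666 = 13.057. Triangle inequality is satisfied.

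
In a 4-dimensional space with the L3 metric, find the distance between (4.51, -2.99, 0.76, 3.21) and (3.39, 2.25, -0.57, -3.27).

(Σ|x_i - y_i|^3)^(1/3) = (|4.51 - 3.39|^3 + |-2.99 - 2.25|^3 + |0.76 - (-0.57)|^3 + |3.21 - (-3.27)|^3)^(1/3)
= (1.12^3 + 5.24^3 + 1.33^3 + 6.48^3)^(1/3) ≈ (1.4049 + 143.8778 + 2.3526 + 272.0978)^(1/3) = (419.7331)^(1/3) ≈ 7.4873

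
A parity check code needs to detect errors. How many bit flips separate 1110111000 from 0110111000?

Differing positions: 1. Hamming distance = 1.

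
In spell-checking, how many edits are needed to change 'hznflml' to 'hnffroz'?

Let D[i][j] be the edit distance between the first i characters of 'hznflml' and the first j characters of 'hnffroz', with D[i][0] = i, D[0][j] = j, and D[i][j] = D[i-1][j-1] if the characters match, else 1 + min(D[i-1][j], D[i][j-1], D[i-1][j-1]). Filling the table (rows: prefixes of 'hznflml', columns: prefixes of 'hnffroz'):
     ε  h  n  f  f  r  o  z
  ε  0  1  2  3  4  5  6  7
  h  1  0  1  2  3  4  5  6
  z  2  1  1  2  3  4  5  5
  n  3  2  1  2  3  4  5  6
  f  4  3  2  1  2  3  4  5
  l  5  4  3  2  2  3  4  5
  m  6  5  4  3  3  3  4  5
  l  7  6  5  4  4  4  4  5
The bottom-right entry gives D[7][7] = 5, so no sequence of fewer than 5 edits works. Backtracking through the table gives one optimal edit sequence (5 edits):
  hznflml → hnnflml (sub z→n @2)
  hnnflml → hnfflml (sub n→f @3)
  hnfflml → hnffrml (sub l→r @5)
  hnffrml → hnffrol (sub m→o @6)
  hnffrol → hnffroz (sub l→z @7)
Edit distance = 5.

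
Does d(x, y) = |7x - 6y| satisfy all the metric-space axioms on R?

No. d fails symmetry: d(5, 1) = |7·5 - 6·1| = |29| = 29, but d(1, 5) = |7·1 - 6·5| = |-23| = 23. Since 29 ≠ 23, d(x,y) ≠ d(y,x) in general.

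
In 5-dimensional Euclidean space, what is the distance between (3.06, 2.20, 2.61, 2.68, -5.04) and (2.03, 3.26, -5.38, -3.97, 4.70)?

√(Σ(x_i - y_i)²) = √((3.06 - 2.03)² + (2.2 - 3.26)² + (2.61 - (-5.38))² + (2.68 - (-3.97))² + (-5.04 - 4.7)²)
= √(1.03² + (-1.06)² + 7.99² + 6.65² + (-9.74)²) = √(1.0609 + 1.1236 + 63.8401 + 44.2225 + 94.8676) = √205.1147 ≈ 14.3218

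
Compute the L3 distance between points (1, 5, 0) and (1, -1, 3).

(Σ|x_i - y_i|^3)^(1/3) = (|1 - 1|^3 + |5 - (-1)|^3 + |0 - 3|^3)^(1/3)
= (0^3 + 6^3 + 3^3)^(1/3) = (0 + 216 + 27)^(1/3) = (243)^(1/3) ≈ 6.2403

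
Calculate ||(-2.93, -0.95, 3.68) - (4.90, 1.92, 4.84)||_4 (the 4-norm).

(Σ|x_i - y_i|^4)^(1/4) = (|-2.93 - 4.9|^4 + |-0.95 - 1.92|^4 + |3.68 - 4.84|^4)^(1/4)
= (7.83^4 + 2.87^4 + 1.16^4)^(1/4) ≈ (3758.7812 + 67.8465 + 1.8106)^(1/4) = (3828.4383)^(1/4) ≈ 7.866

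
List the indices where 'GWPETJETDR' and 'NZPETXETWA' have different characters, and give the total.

Differing positions: 1, 2, 6, 9, 10. Hamming distance = 5.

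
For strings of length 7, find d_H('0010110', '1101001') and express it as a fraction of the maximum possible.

Differing positions: 1, 2, 3, 4, 5, 6, 7. Hamming distance = 7. The maximum possible Hamming distance for length-7 strings is 7, so d_H/7 = 7/7 = 1.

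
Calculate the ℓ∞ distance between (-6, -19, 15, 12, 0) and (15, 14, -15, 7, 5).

max(|x_i - y_i|) = max(|-6 - 15|, |-19 - 14|, |15 - (-15)|, |12 - 7|, |0 - 5|) = max(21, 33, 30, 5, 5) = 33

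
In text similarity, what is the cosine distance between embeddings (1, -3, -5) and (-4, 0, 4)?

With u = (1, -3, -5), v = (-4, 0, 4):
u·v = 1·(-4) + (-3)·0 + (-5)·4 = (-4) + 0 + (-20) = -24.
|u| = √(1² + (-3)² + (-5)²) = √35, |v| = √((-4)² + 0² + 4²) = √32, so |u||v| = √(35·32) = √1120.
cos θ = (u·v)/(|u||v|) = -24/√1120 ≈ -0.7171
Cosine distance = 1 - cos θ ≈ 1 - (-0.7171) = 1.7171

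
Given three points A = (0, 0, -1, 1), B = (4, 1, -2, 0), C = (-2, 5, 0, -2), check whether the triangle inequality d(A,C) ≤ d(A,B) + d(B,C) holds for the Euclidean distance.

d(A,B) = √(4² + 1² + 1² + 1²) = √19 ≈ 4.3589, d(B,C) = √(6² + 4² + 2² + 2²) = √60 ≈ 7.746, d(A,C) = √(2² + 5² + 1² + 3²) = √39 ≈ 6.245.
d(A,C) ≈ 6.245 ≤ 4.3589 + 7.746 = 12.1049. Triangle inequality is satisfied.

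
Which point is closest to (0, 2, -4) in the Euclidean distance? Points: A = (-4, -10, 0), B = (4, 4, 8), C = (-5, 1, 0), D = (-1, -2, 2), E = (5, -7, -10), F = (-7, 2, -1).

Distances: d(A) ≈ 13.2665, d(B) ≈ 12.8062, d(C) ≈ 6.4807, d(D) ≈ 7.2801, d(E) ≈ 11.9164, d(F) ≈ 7.6158. Nearest: C = (-5, 1, 0) with distance 6.4807.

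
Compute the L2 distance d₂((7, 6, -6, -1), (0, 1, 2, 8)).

√(Σ(x_i - y_i)²) = √((7 - 0)² + (6 - 1)² + (-6 - 2)² + (-1 - 8)²)
= √(7² + 5² + (-8)² + (-9)²) = √(49 + 25 + 64 + 81) = √219 ≈ 14.7986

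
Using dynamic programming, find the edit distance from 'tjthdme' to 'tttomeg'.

Let D[i][j] be the edit distance between the first i characters of 'tjthdme' and the first j characters of 'tttomeg', with D[i][0] = i, D[0][j] = j, and D[i][j] = D[i-1][j-1] if the characters match, else 1 + min(D[i-1][j], D[i][j-1], D[i-1][j-1]). Filling the table (rows: prefixes of 'tjthdme', columns: prefixes of 'tttomeg'):
     ε  t  t  t  o  m  e  g
  ε  0  1  2  3  4  5  6  7
  t  1  0  1  2  3  4  5  6
  j  2  1  1  2  3  4  5  6
  t  3  2  1  1  2  3  4  5
  h  4  3  2  2  2  3  4  5
  d  5  4  3  3  3  3  4  5
  m  6  5  4  4  4  3  4  5
  e  7  6  5  5  5  4  3  4
The bottom-right entry gives D[7][7] = 4, so no sequence of fewer than 4 edits works. Backtracking through the table gives one optimal edit sequence (4 edits):
  tjthdme → tthdme (del j @2)
  tthdme → tttdme (sub h→t @3)
  tttdme → tttome (sub d→o @4)
  tttome → tttomeg (ins g @7)
Edit distance = 4.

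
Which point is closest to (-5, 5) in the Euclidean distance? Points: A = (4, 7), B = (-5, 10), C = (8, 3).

Distances: d(A) ≈ 9.2195, d(B) = 5, d(C) ≈ 13.1529. Nearest: B = (-5, 10) with distance 5.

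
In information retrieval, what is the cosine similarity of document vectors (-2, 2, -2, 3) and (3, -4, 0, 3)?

With u = (-2, 2, -2, 3), v = (3, -4, 0, 3):
u·v = (-2)·3 + 2·(-4) + (-2)·0 + 3·3 = (-6) + (-8) + 0 + 9 = -5.
|u| = √((-2)² + 2² + (-2)² + 3²) = √21, |v| = √(3² + (-4)² + 0² + 3²) = √34, so |u||v| = √(21·34) = √714.
cos θ = (u·v)/(|u||v|) = -5/√714 ≈ -0.1871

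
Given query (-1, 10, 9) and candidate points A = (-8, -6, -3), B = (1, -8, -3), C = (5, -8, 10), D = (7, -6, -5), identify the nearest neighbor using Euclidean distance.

Distances: d(A) ≈ 21.1896, d(B) ≈ 21.7256, d(C) = 19, d(D) ≈ 22.7156. Nearest: C = (5, -8, 10) with distance 19.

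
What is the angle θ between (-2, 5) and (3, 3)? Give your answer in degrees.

With u = (-2, 5), v = (3, 3):
u·v = (-2)·3 + 5·3 = (-6) + 15 = 9.
|u| = √((-2)² + 5²) = √29, |v| = √(3² + 3²) = √18, so |u||v| = √(29·18) = √522.
cos θ = (u·v)/(|u||v|) = 9/√522 ≈ 0.393919
θ = arccos(0.393919) ≈ 66.8°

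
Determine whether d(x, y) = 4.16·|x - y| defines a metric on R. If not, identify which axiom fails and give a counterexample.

Yes. Since |x - y| is a metric on R and 4.16 > 0, the positive scalar multiple 4.16·|x - y| is also a metric: scaling by a positive constant preserves non-negativity, identity (d=0 ⟺ |x-y|=0 ⟺ x=y), symmetry, and the triangle inequality.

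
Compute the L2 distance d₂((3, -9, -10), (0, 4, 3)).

√(Σ(x_i - y_i)²) = √((3 - 0)² + (-9 - 4)² + (-10 - 3)²)
= √(3² + (-13)² + (-13)²) = √(9 + 169 + 169) = √347 ≈ 18.6279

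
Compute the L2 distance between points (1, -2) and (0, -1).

(Σ|x_i - y_i|^2)^(1/2) = (|1 - 0|^2 + |-2 - (-1)|^2)^(1/2)
= (1^2 + 1^2)^(1/2) = (1 + 1)^(1/2) = (2)^(1/2) ≈ 1.4142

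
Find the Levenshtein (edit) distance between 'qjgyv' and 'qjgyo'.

Let D[i][j] be the edit distance between the first i characters of 'qjgyv' and the first j characters of 'qjgyo', with D[i][0] = i, D[0][j] = j, and D[i][j] = D[i-1][j-1] if the characters match, else 1 + min(D[i-1][j], D[i][j-1], D[i-1][j-1]). Filling the table (rows: prefixes of 'qjgyv', columns: prefixes of 'qjgyo'):
     ε  q  j  g  y  o
  ε  0  1  2  3  4  5
  q  1  0  1  2  3  4
  j  2  1  0  1  2  3
  g  3  2  1  0  1  2
  y  4  3  2  1  0  1
  v  5  4  3  2  1  1
The bottom-right entry gives D[5][5] = 1, so no sequence of fewer than 1 edit works. Backtracking through the table gives one optimal edit sequence (1 edit):
  qjgyv → qjgyo (sub v→o @5)
Edit distance = 1.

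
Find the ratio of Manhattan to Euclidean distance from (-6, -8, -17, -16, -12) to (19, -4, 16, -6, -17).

L1 = |-6 - 19| + |-8 - (-4)| + |-17 - 16| + |-16 - (-6)| + |-12 - (-17)| = 25 + 4 + 33 + 10 + 5 = 77
L2 = √(25² + 4² + 33² + 10² + 5²) = √1855 ≈ 43.0697
L1 ≥ L2 always (equality iff movement is along one axis); L1 > L2 here.
Ratio L1/L2 = 77/√1855 ≈ 1.7878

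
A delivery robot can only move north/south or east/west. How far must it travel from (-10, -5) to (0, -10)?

Σ|x_i - y_i| = |-10 - 0| + |-5 - (-10)| = 10 + 5 = 15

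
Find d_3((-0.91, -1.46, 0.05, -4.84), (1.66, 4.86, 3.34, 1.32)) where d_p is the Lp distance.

(Σ|x_i - y_i|^3)^(1/3) = (|-0.91 - 1.66|^3 + |-1.46 - 4.86|^3 + |0.05 - 3.34|^3 + |-4.84 - 1.32|^3)^(1/3)
= (2.57^3 + 6.32^3 + 3.29^3 + 6.16^3)^(1/3) ≈ (16.9746 + 252.436 + 35.6113 + 233.7449)^(1/3) = (538.7668)^(1/3) ≈ 8.137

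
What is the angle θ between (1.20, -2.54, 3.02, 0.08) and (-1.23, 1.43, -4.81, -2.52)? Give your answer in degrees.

With u = (1.20, -2.54, 3.02, 0.08), v = (-1.23, 1.43, -4.81, -2.52):
u·v = 1.2·(-1.23) + (-2.54)·1.43 + 3.02·(-4.81) + 0.08·(-2.52) = (-1.476) + (-3.6322) + (-14.5262) + (-0.2016) = -19.836.
|u| = √(1.2² + (-2.54)² + 3.02² + 0.08²) = √(1.44 + 6.4516 + 9.1204 + 0.0064) = √17.0184, |v| = √((-1.23)² + 1.43² + (-4.81)² + (-2.52)²) = √(1.5129 + 2.0449 + 23.1361 + 6.3504) = √33.0443.
cos θ = (u·v)/(|u||v|) = -19.836/(√17.0184·√33.0443) ≈ -0.836462
θ = arccos(-0.836462) ≈ 146.77°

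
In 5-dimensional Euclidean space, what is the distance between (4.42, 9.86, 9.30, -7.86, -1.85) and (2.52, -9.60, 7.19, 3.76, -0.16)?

√(Σ(x_i - y_i)²) = √((4.42 - 2.52)² + (9.86 - (-9.6))² + (9.3 - 7.19)² + (-7.86 - 3.76)² + (-1.85 - (-0.16))²)
= √(1.9² + 19.46² + 2.11² + (-11.62)² + (-1.69)²) = √(3.61 + 378.6916 + 4.4521 + 135.0244 + 2.8561) = √524.6342 ≈ 22.9049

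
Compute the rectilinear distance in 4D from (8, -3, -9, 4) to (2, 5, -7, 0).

Σ|x_i - y_i| = |8 - 2| + |-3 - 5| + |-9 - (-7)| + |4 - 0| = 6 + 8 + 2 + 4 = 20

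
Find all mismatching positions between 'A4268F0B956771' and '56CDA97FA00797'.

Differing positions: 1, 2, 3, 4, 5, 6, 7, 8, 9, 10, 11, 13, 14. Hamming distance = 13.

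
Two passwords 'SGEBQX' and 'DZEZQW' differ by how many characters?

Differing positions: 1, 2, 4, 6. Hamming distance = 4.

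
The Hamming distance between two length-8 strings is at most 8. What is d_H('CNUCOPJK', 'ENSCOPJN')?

Differing positions: 1, 3, 8. Hamming distance = 3. The maximum possible Hamming distance for length-8 strings is 8, so d_H/8 = 3/8 = 0.375.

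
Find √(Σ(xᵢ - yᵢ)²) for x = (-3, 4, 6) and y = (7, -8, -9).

√(Σ(x_i - y_i)²) = √((-3 - 7)² + (4 - (-8))² + (6 - (-9))²)
= √((-10)² + 12² + 15²) = √(100 + 144 + 225) = √469 ≈ 21.6564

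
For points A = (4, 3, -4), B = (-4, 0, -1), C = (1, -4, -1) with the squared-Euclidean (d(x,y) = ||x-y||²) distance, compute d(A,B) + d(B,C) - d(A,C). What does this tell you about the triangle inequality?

d(A,B) = 8² + 3² + 3² = 82, d(B,C) = 5² + 4² + 0² = 41, d(A,C) = 3² + 7² + 3² = 67.
d(A,B) + d(B,C) - d(A,C) = 82 + 41 - 67 = 123 - 67 = 56. This is ≥ 0, so the triangle inequality holds for these points.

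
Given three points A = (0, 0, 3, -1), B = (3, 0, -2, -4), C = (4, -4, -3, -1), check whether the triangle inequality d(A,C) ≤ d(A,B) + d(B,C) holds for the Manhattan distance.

d(A,B) = 3 + 0 + 5 + 3 = 11, d(B,C) = 1 + 4 + 1 + 3 = 9, d(A,C) = 4 + 4 + 6 + 0 = 14.
d(A,C) = 14 ≤ 11 + 9 = 20. Triangle inequality is satisfied.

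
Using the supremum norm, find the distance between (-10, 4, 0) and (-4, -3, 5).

max(|x_i - y_i|) = max(|-10 - (-4)|, |4 - (-3)|, |0 - 5|) = max(6, 7, 5) = 7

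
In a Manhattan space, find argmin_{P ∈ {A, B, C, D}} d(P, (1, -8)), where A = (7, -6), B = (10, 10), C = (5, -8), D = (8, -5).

Distances: d(A) = 8, d(B) = 27, d(C) = 4, d(D) = 10. Nearest: C = (5, -8) with distance 4.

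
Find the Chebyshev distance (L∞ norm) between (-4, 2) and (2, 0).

max(|x_i - y_i|) = max(|-4 - 2|, |2 - 0|) = max(6, 2) = 6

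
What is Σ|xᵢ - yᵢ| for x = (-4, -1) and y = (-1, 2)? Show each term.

Σ|x_i - y_i| = |-4 - (-1)| + |-1 - 2| = 3 + 3 = 6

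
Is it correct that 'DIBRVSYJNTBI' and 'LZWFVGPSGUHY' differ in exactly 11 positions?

Differing positions: 1, 2, 3, 4, 6, 7, 8, 9, 10, 11, 12. Hamming distance = 11, so the claim is true.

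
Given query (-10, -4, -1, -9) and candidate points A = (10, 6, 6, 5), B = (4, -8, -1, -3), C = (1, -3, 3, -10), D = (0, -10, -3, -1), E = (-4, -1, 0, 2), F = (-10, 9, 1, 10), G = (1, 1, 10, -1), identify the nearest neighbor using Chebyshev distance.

Distances: d(A) = 20, d(B) = 14, d(C) = 11, d(D) = 10, d(E) = 11, d(F) = 19, d(G) = 11. Nearest: D = (0, -10, -3, -1) with distance 10.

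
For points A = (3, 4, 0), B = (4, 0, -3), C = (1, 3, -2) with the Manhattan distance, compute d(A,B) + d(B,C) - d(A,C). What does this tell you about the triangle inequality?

d(A,B) = 1 + 4 + 3 = 8, d(B,C) = 3 + 3 + 1 = 7, d(A,C) = 2 + 1 + 2 = 5.
d(A,B) + d(B,C) - d(A,C) = 8 + 7 - 5 = 15 - 5 = 10. This is ≥ 0, so the triangle inequality holds for these points.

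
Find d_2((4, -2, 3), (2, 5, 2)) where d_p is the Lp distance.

(Σ|x_i - y_i|^2)^(1/2) = (|4 - 2|^2 + |-2 - 5|^2 + |3 - 2|^2)^(1/2)
= (2^2 + 7^2 + 1^2)^(1/2) = (4 + 49 + 1)^(1/2) = (54)^(1/2) ≈ 7.3485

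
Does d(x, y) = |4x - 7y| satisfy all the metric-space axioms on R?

No. d fails symmetry: d(2, 5) = |4·2 - 7·5| = |-27| = 27, but d(5, 2) = |4·5 - 7·2| = |6| = 6. Since 27 ≠ 6, d(x,y) ≠ d(y,x) in general.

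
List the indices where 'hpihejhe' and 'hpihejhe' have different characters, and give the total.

Differing positions: none. Hamming distance = 0.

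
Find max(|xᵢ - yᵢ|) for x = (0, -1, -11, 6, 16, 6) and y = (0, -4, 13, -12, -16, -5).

max(|x_i - y_i|) = max(|0 - 0|, |-1 - (-4)|, |-11 - 13|, |6 - (-12)|, |16 - (-16)|, |6 - (-5)|) = max(0, 3, 24, 18, 32, 11) = 32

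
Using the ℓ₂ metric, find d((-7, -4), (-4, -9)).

√(Σ(x_i - y_i)²) = √((-7 - (-4))² + (-4 - (-9))²)
= √((-3)² + 5²) = √(9 + 25) = √34 ≈ 5.831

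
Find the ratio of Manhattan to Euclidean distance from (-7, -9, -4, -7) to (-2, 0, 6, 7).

L1 = |-7 - (-2)| + |-9 - 0| + |-4 - 6| + |-7 - 7| = 5 + 9 + 10 + 14 = 38
L2 = √(5² + 9² + 10² + 14²) = √402 ≈ 20.0499
L1 ≥ L2 always (equality iff movement is along one axis); L1 > L2 here.
Ratio L1/L2 = 38/√402 ≈ 1.8953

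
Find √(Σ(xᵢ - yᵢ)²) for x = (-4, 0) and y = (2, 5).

√(Σ(x_i - y_i)²) = √((-4 - 2)² + (0 - 5)²)
= √((-6)² + (-5)²) = √(36 + 25) = √61 ≈ 7.8102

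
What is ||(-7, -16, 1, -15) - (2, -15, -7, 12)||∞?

max(|x_i - y_i|) = max(|-7 - 2|, |-16 - (-15)|, |1 - (-7)|, |-15 - 12|) = max(9, 1, 8, 27) = 27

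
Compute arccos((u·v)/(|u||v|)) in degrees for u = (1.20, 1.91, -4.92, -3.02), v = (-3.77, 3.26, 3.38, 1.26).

With u = (1.20, 1.91, -4.92, -3.02), v = (-3.77, 3.26, 3.38, 1.26):
u·v = 1.2·(-3.77) + 1.91·3.26 + (-4.92)·3.38 + (-3.02)·1.26 = (-4.524) + 6.2266 + (-16.6296) + (-3.8052) = -18.7322.
|u| = √(1.2² + 1.91² + (-4.92)² + (-3.02)²) = √(1.44 + 3.6481 + 24.2064 + 9.1204) = √38.4149, |v| = √((-3.77)² + 3.26² + 3.38² + 1.26²) = √(14.2129 + 10.6276 + 11.4244 + 1.5876) = √37.8525.
cos θ = (u·v)/(|u||v|) = -18.7322/(√38.4149·√37.8525) ≈ -0.491238
θ = arccos(-0.491238) ≈ 119.42°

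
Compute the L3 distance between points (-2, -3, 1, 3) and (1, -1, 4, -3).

(Σ|x_i - y_i|^3)^(1/3) = (|-2 - 1|^3 + |-3 - (-1)|^3 + |1 - 4|^3 + |3 - (-3)|^3)^(1/3)
= (3^3 + 2^3 + 3^3 + 6^3)^(1/3) = (27 + 8 + 27 + 216)^(1/3) = (278)^(1/3) ≈ 6.5265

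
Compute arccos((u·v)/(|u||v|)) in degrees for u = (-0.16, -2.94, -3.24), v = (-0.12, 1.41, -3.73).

With u = (-0.16, -2.94, -3.24), v = (-0.12, 1.41, -3.73):
u·v = (-0.16)·(-0.12) + (-2.94)·1.41 + (-3.24)·(-3.73) = 0.0192 + (-4.1454) + 12.0852 = 7.959.
|u| = √((-0.16)² + (-2.94)² + (-3.24)²) = √(0.0256 + 8.6436 + 10.4976) = √19.1668, |v| = √((-0.12)² + 1.41² + (-3.73)²) = √(0.0144 + 1.9881 + 13.9129) = √15.9154.
cos θ = (u·v)/(|u||v|) = 7.959/(√19.1668·√15.9154) ≈ 0.455696
θ = arccos(0.455696) ≈ 62.89°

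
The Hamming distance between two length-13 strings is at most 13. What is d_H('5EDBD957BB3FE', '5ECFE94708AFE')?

Differing positions: 3, 4, 5, 7, 9, 10, 11. Hamming distance = 7. The maximum possible Hamming distance for length-13 strings is 13, so d_H/13 = 7/13 ≈ 0.5385.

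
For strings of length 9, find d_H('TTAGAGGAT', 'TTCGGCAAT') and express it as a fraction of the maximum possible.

Differing positions: 3, 5, 6, 7. Hamming distance = 4. The maximum possible Hamming distance for length-9 strings is 9, so d_H/9 = 4/9 ≈ 0.4444.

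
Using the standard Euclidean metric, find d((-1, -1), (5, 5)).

√(Σ(x_i - y_i)²) = √((-1 - 5)² + (-1 - 5)²)
= √((-6)² + (-6)²) = √(36 + 36) = √72 ≈ 8.4853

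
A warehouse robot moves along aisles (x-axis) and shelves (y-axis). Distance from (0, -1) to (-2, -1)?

Σ|x_i - y_i| = |0 - (-2)| + |-1 - (-1)| = 2 + 0 = 2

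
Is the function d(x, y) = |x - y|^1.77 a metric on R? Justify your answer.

No. d(x,y) = |x-y|^1.77 fails the triangle inequality since p = 1.77 > 1. Counterexample: x = -5, y = 2, z = 11. d(x,z) = |-5 - 11|^1.77 = 16^1.77 ≈ 135.2983, but d(x,y) + d(y,z) = 7^1.77 + 9^1.77 ≈ 31.3201 + 48.8663 = 80.1864. Since 135.2983 > 80.1864, the triangle inequality is violated.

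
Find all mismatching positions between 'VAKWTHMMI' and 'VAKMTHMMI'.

Differing positions: 4. Hamming distance = 1.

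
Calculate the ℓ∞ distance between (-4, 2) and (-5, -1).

max(|x_i - y_i|) = max(|-4 - (-5)|, |2 - (-1)|) = max(1, 3) = 3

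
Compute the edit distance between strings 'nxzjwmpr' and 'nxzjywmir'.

Let D[i][j] be the edit distance between the first i characters of 'nxzjwmpr' and the first j characters of 'nxzjywmir', with D[i][0] = i, D[0][j] = j, and D[i][j] = D[i-1][j-1] if the characters match, else 1 + min(D[i-1][j], D[i][j-1], D[i-1][j-1]). Filling the table (rows: prefixes of 'nxzjwmpr', columns: prefixes of 'nxzjywmir'):
     ε  n  x  z  j  y  w  m  i  r
  ε  0  1  2  3  4  5  6  7  8  9
  n  1  0  1  2  3  4  5  6  7  8
  x  2  1  0  1  2  3  4  5  6  7
  z  3  2  1  0  1  2  3  4  5  6
  j  4  3  2  1  0  1  2  3  4  5
  w  5  4  3  2  1  1  1  2  3  4
  m  6  5  4  3  2  2  2  1  2  3
  p  7  6  5  4  3  3  3  2  2  3
  r  8  7  6  5  4  4  4  3  3  2
The bottom-right entry gives D[8][9] = 2, so no sequence of fewer than 2 edits works. Backtracking through the table gives one optimal edit sequence (2 edits):
  nxzjwmpr → nxzjywmpr (ins y @5)
  nxzjywmpr → nxzjywmir (sub p→i @8)
Edit distance = 2.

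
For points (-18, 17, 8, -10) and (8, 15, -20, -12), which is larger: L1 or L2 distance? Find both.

L1 = |-18 - 8| + |17 - 15| + |8 - (-20)| + |-10 - (-12)| = 26 + 2 + 28 + 2 = 58
L2 = √(26² + 2² + 28² + 2²) = √1468 ≈ 38.3145
L1 ≥ L2 always (equality iff movement is along one axis); L1 > L2 here.
Ratio L1/L2 = 58/√1468 ≈ 1.5138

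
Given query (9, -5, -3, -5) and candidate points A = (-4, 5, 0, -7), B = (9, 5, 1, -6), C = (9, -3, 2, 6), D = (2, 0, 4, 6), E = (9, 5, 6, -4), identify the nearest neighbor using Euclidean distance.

Distances: d(A) ≈ 16.7929, d(B) ≈ 10.8167, d(C) ≈ 12.2474, d(D) ≈ 15.6205, d(E) ≈ 13.4907. Nearest: B = (9, 5, 1, -6) with distance 10.8167.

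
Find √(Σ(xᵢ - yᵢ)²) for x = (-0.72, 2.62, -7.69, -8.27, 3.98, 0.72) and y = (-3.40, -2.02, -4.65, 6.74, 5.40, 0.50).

√(Σ(x_i - y_i)²) = √((-0.72 - (-3.4))² + (2.62 - (-2.02))² + (-7.69 - (-4.65))² + (-8.27 - 6.74)² + (3.98 - 5.4)² + (0.72 - 0.5)²)
= √(2.68² + 4.64² + (-3.04)² + (-15.01)² + (-1.42)² + 0.22²) = √(7.1824 + 21.5296 + 9.2416 + 225.3001 + 2.0164 + 0.0484) = √265.3185 ≈ 16.2886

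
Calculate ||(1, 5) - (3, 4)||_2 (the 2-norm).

(Σ|x_i - y_i|^2)^(1/2) = (|1 - 3|^2 + |5 - 4|^2)^(1/2)
= (2^2 + 1^2)^(1/2) = (4 + 1)^(1/2) = (5)^(1/2) ≈ 2.2361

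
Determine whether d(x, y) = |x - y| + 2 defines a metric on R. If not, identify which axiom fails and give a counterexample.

No. d fails identity of indiscernibles (specifically d(x,x) = 0): d(-8, -8) = |-8 - (-8)| + 2 = 0 + 2 = 2 ≠ 0.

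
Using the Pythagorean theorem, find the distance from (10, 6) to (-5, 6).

√(Σ(x_i - y_i)²) = √((10 - (-5))² + (6 - 6)²)
= √(15² + 0²) = √(225 + 0) = √225 = 15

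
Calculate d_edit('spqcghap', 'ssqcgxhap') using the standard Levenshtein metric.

Let D[i][j] be the edit distance between the first i characters of 'spqcghap' and the first j characters of 'ssqcgxhap', with D[i][0] = i, D[0][j] = j, and D[i][j] = D[i-1][j-1] if the characters match, else 1 + min(D[i-1][j], D[i][j-1], D[i-1][j-1]). Filling the table (rows: prefixes of 'spqcghap', columns: prefixes of 'ssqcgxhap'):
     ε  s  s  q  c  g  x  h  a  p
  ε  0  1  2  3  4  5  6  7  8  9
  s  1  0  1  2  3  4  5  6  7  8
  p  2  1  1  2  3  4  5  6  7  7
  q  3  2  2  1  2  3  4  5  6  7
  c  4  3  3  2  1  2  3  4  5  6
  g  5  4  4  3  2  1  2  3  4  5
  h  6  5  5  4  3  2  2  2  3  4
  a  7  6  6  5  4  3  3  3  2  3
  p  8  7  7  6  5  4  4  4  3  2
The bottom-right entry gives D[8][9] = 2, so no sequence of fewer than 2 edits works. Backtracking through the table gives one optimal edit sequence (2 edits):
  spqcghap → ssqcghap (sub p→s @2)
  ssqcghap → ssqcgxhap (ins x @6)
Edit distance = 2.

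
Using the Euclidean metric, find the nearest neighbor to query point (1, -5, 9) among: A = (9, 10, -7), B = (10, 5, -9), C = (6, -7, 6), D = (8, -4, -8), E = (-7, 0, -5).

Distances: d(A) ≈ 23.3452, d(B) ≈ 22.4722, d(C) ≈ 6.1644, d(D) ≈ 18.412, d(E) ≈ 16.8819. Nearest: C = (6, -7, 6) with distance 6.1644.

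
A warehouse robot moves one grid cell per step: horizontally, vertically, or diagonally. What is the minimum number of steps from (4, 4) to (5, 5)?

max(|x_i - y_i|) = max(|4 - 5|, |4 - 5|) = max(1, 1) = 1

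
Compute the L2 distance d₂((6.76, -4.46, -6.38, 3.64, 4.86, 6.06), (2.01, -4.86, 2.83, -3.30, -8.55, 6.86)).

√(Σ(x_i - y_i)²) = √((6.76 - 2.01)² + (-4.46 - (-4.86))² + (-6.38 - 2.83)² + (3.64 - (-3.3))² + (4.86 - (-8.55))² + (6.06 - 6.86)²)
= √(4.75² + 0.4² + (-9.21)² + 6.94² + 13.41² + (-0.8)²) = √(22.5625 + 0.16 + 84.8241 + 48.1636 + 179.8281 + 0.64) = √336.1783 ≈ 18.3352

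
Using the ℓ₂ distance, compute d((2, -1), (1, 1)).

(Σ|x_i - y_i|^2)^(1/2) = (|2 - 1|^2 + |-1 - 1|^2)^(1/2)
= (1^2 + 2^2)^(1/2) = (1 + 4)^(1/2) = (5)^(1/2) ≈ 2.2361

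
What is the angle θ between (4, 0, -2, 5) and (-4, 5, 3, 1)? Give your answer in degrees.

With u = (4, 0, -2, 5), v = (-4, 5, 3, 1):
u·v = 4·(-4) + 0·5 + (-2)·3 + 5·1 = (-16) + 0 + (-6) + 5 = -17.
|u| = √(4² + 0² + (-2)² + 5²) = √45, |v| = √((-4)² + 5² + 3² + 1²) = √51, so |u||v| = √(45·51) = √2295.
cos θ = (u·v)/(|u||v|) = -17/√2295 ≈ -0.35486
θ = arccos(-0.35486) ≈ 110.78°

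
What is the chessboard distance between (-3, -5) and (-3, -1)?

max(|x_i - y_i|) = max(|-3 - (-3)|, |-5 - (-1)|) = max(0, 4) = 4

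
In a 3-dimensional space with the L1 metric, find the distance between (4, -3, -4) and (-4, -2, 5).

Σ|x_i - y_i| = |4 - (-4)| + |-3 - (-2)| + |-4 - 5| = 8 + 1 + 9 = 18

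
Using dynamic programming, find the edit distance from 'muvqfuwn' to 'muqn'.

Let D[i][j] be the edit distance between the first i characters of 'muvqfuwn' and the first j characters of 'muqn', with D[i][0] = i, D[0][j] = j, and D[i][j] = D[i-1][j-1] if the characters match, else 1 + min(D[i-1][j], D[i][j-1], D[i-1][j-1]). Filling the table (rows: prefixes of 'muvqfuwn', columns: prefixes of 'muqn'):
     ε  m  u  q  n
  ε  0  1  2  3  4
  m  1  0  1  2  3
  u  2  1  0  1  2
  v  3  2  1  1  2
  q  4  3  2  1  2
  f  5  4  3  2  2
  u  6  5  4  3  3
  w  7  6  5  4  4
  n  8  7  6  5  4
The bottom-right entry gives D[8][4] = 4, so no sequence of fewer than 4 edits works. Backtracking through the table gives one optimal edit sequence (4 edits):
  muvqfuwn → muqfuwn (del v @3)
  muqfuwn → muquwn (del f @4)
  muquwn → muqwn (del u @4)
  muqwn → muqn (del w @4)
Edit distance = 4.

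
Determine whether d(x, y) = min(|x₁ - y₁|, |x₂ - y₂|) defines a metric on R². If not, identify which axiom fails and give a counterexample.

No. d fails identity of indiscernibles: take x = (2, 0) and y = (2, 2). Then d(x,y) = min(|2 - 2|, |0 - 2|) = min(0, 2) = 0, yet x ≠ y.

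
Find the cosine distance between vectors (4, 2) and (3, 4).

With u = (4, 2), v = (3, 4):
u·v = 4·3 + 2·4 = 12 + 8 = 20.
|u| = √(4² + 2²) = √20, |v| = √(3² + 4²) = √25, so |u||v| = √(20·25) = √500.
cos θ = (u·v)/(|u||v|) = 20/√500 ≈ 0.8944
Cosine distance = 1 - cos θ ≈ 1 - 0.8944 = 0.1056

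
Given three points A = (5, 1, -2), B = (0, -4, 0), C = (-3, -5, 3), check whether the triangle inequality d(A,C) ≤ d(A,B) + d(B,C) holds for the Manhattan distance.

d(A,B) = 5 + 5 + 2 = 12, d(B,C) = 3 + 1 + 3 = 7, d(A,C) = 8 + 6 + 5 = 19.
d(A,C) = 19 ≤ 12 + 7 = 19. Triangle inequality is satisfied.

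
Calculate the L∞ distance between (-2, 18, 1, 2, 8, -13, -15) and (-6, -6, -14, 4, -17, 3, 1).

max(|x_i - y_i|) = max(|-2 - (-6)|, |18 - (-6)|, |1 - (-14)|, |2 - 4|, |8 - (-17)|, |-13 - 3|, |-15 - 1|) = max(4, 24, 15, 2, 25, 16, 16) = 25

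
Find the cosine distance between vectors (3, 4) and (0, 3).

With u = (3, 4), v = (0, 3):
u·v = 3·0 + 4·3 = 0 + 12 = 12.
|u| = √(3² + 4²) = √25, |v| = √(0² + 3²) = √9, so |u||v| = √(25·9) = √225 = 15.
cos θ = (u·v)/(|u||v|) = 12/15 = 0.8
Cosine distance = 1 - cos θ = 1 - 0.8 = 0.2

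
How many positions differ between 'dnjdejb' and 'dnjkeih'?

Differing positions: 4, 6, 7. Hamming distance = 3.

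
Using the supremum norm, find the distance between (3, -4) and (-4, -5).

max(|x_i - y_i|) = max(|3 - (-4)|, |-4 - (-5)|) = max(7, 1) = 7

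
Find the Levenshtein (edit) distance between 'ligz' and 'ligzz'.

Let D[i][j] be the edit distance between the first i characters of 'ligz' and the first j characters of 'ligzz', with D[i][0] = i, D[0][j] = j, and D[i][j] = D[i-1][j-1] if the characters match, else 1 + min(D[i-1][j], D[i][j-1], D[i-1][j-1]). Filling the table (rows: prefixes of 'ligz', columns: prefixes of 'ligzz'):
     ε  l  i  g  z  z
  ε  0  1  2  3  4  5
  l  1  0  1  2  3  4
  i  2  1  0  1  2  3
  g  3  2  1  0  1  2
  z  4  3  2  1  0  1
The bottom-right entry gives D[4][5] = 1, so no sequence of fewer than 1 edit works. Backtracking through the table gives one optimal edit sequence (1 edit):
  ligz → ligzz (ins z @4)
Edit distance = 1.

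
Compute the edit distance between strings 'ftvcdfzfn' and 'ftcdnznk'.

Let D[i][j] be the edit distance between the first i characters of 'ftvcdfzfn' and the first j characters of 'ftcdnznk', with D[i][0] = i, D[0][j] = j, and D[i][j] = D[i-1][j-1] if the characters match, else 1 + min(D[i-1][j], D[i][j-1], D[i-1][j-1]). Filling the table (rows: prefixes of 'ftvcdfzfn', columns: prefixes of 'ftcdnznk'):
     ε  f  t  c  d  n  z  n  k
  ε  0  1  2  3  4  5  6  7  8
  f  1  0  1  2  3  4  5  6  7
  t  2  1  0  1  2  3  4  5  6
  v  3  2  1  1  2  3  4  5  6
  c  4  3  2  1  2  3  4  5  6
  d  5  4  3  2  1  2  3  4  5
  f  6  5  4  3  2  2  3  4  5
  z  7  6  5  4  3  3  2  3  4
  f  8  7  6  5  4  4  3  3  4
  n  9  8  7  6  5  4  4  3  4
The bottom-right entry gives D[9][8] = 4, so no sequence of fewer than 4 edits works. Backtracking through the table gives one optimal edit sequence (4 edits):
  ftvcdfzfn → ftcdfzfn (del v @3)
  ftcdfzfn → ftcdnzfn (sub f→n @5)
  ftcdnzfn → ftcdnznn (sub f→n @7)
  ftcdnznn → ftcdnznk (sub n→k @8)
Edit distance = 4.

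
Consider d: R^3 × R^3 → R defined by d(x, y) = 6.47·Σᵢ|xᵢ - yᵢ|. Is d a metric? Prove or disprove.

Yes. The L1 (Manhattan) norm induces a metric on R^3, and multiplying a metric by a positive constant 6.47 > 0 preserves all four axioms: non-negativity (6.47·||x-y|| ≥ 0), identity (6.47·||x-y|| = 0 ⟺ ||x-y|| = 0 ⟺ x = y), symmetry (||x-y|| = ||y-x||), and the triangle inequality (6.47·||x-z|| ≤ 6.47·||x-y|| + 6.47·||y-z||). So d is a metric.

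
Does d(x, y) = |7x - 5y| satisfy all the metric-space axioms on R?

No. d fails symmetry: d(8, 9) = |7·8 - 5·9| = |11| = 11, but d(9, 8) = |7·9 - 5·8| = |23| = 23. Since 11 ≠ 23, d(x,y) ≠ d(y,x) in general.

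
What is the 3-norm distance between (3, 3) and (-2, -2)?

(Σ|x_i - y_i|^3)^(1/3) = (|3 - (-2)|^3 + |3 - (-2)|^3)^(1/3)
= (5^3 + 5^3)^(1/3) = (125 + 125)^(1/3) = (250)^(1/3) ≈ 6.2996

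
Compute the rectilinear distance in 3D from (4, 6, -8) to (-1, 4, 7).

Σ|x_i - y_i| = |4 - (-1)| + |6 - 4| + |-8 - 7| = 5 + 2 + 15 = 22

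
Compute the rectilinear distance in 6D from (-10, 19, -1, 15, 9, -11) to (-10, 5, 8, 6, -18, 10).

Σ|x_i - y_i| = |-10 - (-10)| + |19 - 5| + |-1 - 8| + |15 - 6| + |9 - (-18)| + |-11 - 10| = 0 + 14 + 9 + 9 + 27 + 21 = 80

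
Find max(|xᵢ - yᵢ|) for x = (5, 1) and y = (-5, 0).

max(|x_i - y_i|) = max(|5 - (-5)|, |1 - 0|) = max(10, 1) = 10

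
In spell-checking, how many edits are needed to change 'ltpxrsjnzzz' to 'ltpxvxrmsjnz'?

Let D[i][j] be the edit distance between the first i characters of 'ltpxrsjnzzz' and the first j characters of 'ltpxvxrmsjnz', with D[i][0] = i, D[0][j] = j, and D[i][j] = D[i-1][j-1] if the characters match, else 1 + min(D[i-1][j], D[i][j-1], D[i-1][j-1]). Filling the table (rows: prefixes of 'ltpxrsjnzzz', columns: prefixes of 'ltpxvxrmsjnz'):
     ε  l  t  p  x  v  x  r  m  s  j  n  z
  ε  0  1  2  3  4  5  6  7  8  9 10 11 12
  l  1  0  1  2  3  4  5  6  7  8  9 10 11
  t  2  1  0  1  2  3  4  5  6  7  8  9 10
  p  3  2  1  0  1  2  3  4  5  6  7  8  9
  x  4  3  2  1  0  1  2  3  4  5  6  7  8
  r  5  4  3  2  1  1  2  2  3  4  5  6  7
  s  6  5  4  3  2  2  2  3  3  3  4  5  6
  j  7  6  5  4  3  3  3  3  4  4  3  4  5
  n  8  7  6  5  4  4  4  4  4  5  4  3  4
  z  9  8  7  6  5  5  5  5  5  5  5  4  3
  z 10  9  8  7  6  6  6  6  6  6  6  5  4
  z 11 10  9  8  7  7  7  7  7  7  7  6  5
The bottom-right entry gives D[11][12] = 5, so no sequence of fewer than 5 edits works. Backtracking through the table gives one optimal edit sequence (5 edits):
  ltpxrsjnzzz → ltpxxrsjnzzz (ins x @4)
  ltpxxrsjnzzz → ltpxvxrsjnzzz (ins v @5)
  ltpxvxrsjnzzz → ltpxvxrmsjnzzz (ins m @8)
  ltpxvxrmsjnzzz → ltpxvxrmsjnzz (del z @12)
  ltpxvxrmsjnzz → ltpxvxrmsjnz (del z @12)
Edit distance = 5.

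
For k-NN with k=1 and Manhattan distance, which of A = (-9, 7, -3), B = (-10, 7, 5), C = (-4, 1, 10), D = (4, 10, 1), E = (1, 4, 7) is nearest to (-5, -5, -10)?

Distances: d(A) = 23, d(B) = 32, d(C) = 27, d(D) = 35, d(E) = 32. Nearest: A = (-9, 7, -3) with distance 23.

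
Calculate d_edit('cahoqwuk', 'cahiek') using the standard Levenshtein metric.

Let D[i][j] be the edit distance between the first i characters of 'cahoqwuk' and the first j characters of 'cahiek', with D[i][0] = i, D[0][j] = j, and D[i][j] = D[i-1][j-1] if the characters match, else 1 + min(D[i-1][j], D[i][j-1], D[i-1][j-1]). Filling the table (rows: prefixes of 'cahoqwuk', columns: prefixes of 'cahiek'):
     ε  c  a  h  i  e  k
  ε  0  1  2  3  4  5  6
  c  1  0  1  2  3  4  5
  a  2  1  0  1  2  3  4
  h  3  2  1  0  1  2  3
  o  4  3  2  1  1  2  3
  q  5  4  3  2  2  2  3
  w  6  5  4  3  3  3  3
  u  7  6  5  4  4  4  4
  k  8  7  6  5  5  5  4
The bottom-right entry gives D[8][6] = 4, so no sequence of fewer than 4 edits works. Backtracking through the table gives one optimal edit sequence (4 edits):
  cahoqwuk → cahqwuk (del o @4)
  cahqwuk → cahwuk (del q @4)
  cahwuk → cahiuk (sub w→i @4)
  cahiuk → cahiek (sub u→e @5)
Edit distance = 4.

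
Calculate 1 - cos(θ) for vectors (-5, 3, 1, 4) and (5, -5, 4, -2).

With u = (-5, 3, 1, 4), v = (5, -5, 4, -2):
u·v = (-5)·5 + 3·(-5) + 1·4 + 4·(-2) = (-25) + (-15) + 4 + (-8) = -44.
|u| = √((-5)² + 3² + 1² + 4²) = √51, |v| = √(5² + (-5)² + 4² + (-2)²) = √70, so |u||v| = √(51·70) = √3570.
cos θ = (u·v)/(|u||v|) = -44/√3570 ≈ -0.7364
Cosine distance = 1 - cos θ ≈ 1 - (-0.7364) = 1.7364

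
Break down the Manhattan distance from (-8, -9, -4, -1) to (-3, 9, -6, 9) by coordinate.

Σ|x_i - y_i| = |-8 - (-3)| + |-9 - 9| + |-4 - (-6)| + |-1 - 9| = 5 + 18 + 2 + 10 = 35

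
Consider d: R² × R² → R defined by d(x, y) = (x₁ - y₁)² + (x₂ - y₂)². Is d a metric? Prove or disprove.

No. The squared Euclidean distance fails the triangle inequality. Counterexample: x = (0, 0), y = (2, 1), z = (4, 2). d(x,z) = 4² + 2² = 20, but d(x,y) + d(y,z) = (2² + 1²) + (2² + 1²) = 5 + 5 = 10. Since 20 > 10, the triangle inequality is violated. (Note: √d, the ordinary Euclidean distance, IS a metric.)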